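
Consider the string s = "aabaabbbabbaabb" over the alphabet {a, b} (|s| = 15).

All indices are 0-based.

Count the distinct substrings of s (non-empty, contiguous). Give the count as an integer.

88

rank→(start, suffix):
  0 → (0, 'aabaabbbabbaabb')
  1 → (11, 'aabb')
  2 → (3, 'aabbbabbaabb')
  3 → (1, 'abaabbbabbaabb')
  4 → (12, 'abb')
  5 → (8, 'abbaabb')
  6 → (4, 'abbbabbaabb')
  7 → (14, 'b')
  8 → (10, 'baabb')
  9 → (2, 'baabbbabbaabb')
  10 → (7, 'babbaabb')
  11 → (13, 'bb')
  12 → (9, 'bbaabb')
  13 → (6, 'bbabbaabb')
  14 → (5, 'bbbabbaabb')

SA = [0, 11, 3, 1, 12, 8, 4, 14, 10, 2, 7, 13, 9, 6, 5]
i: (SA[i-1],SA[i]) lcp shared
  1: (0,11) 3 'aab'
  2: (11,3) 4 'aabb'
  3: (3,1) 1 'a'
  4: (1,12) 2 'ab'
  5: (12,8) 3 'abb'
  6: (8,4) 3 'abb'
  7: (4,14) 0 ''
  8: (14,10) 1 'b'
  9: (10,2) 5 'baabb'
  10: (2,7) 2 'ba'
  11: (7,13) 1 'b'
  12: (13,9) 2 'bb'
  13: (9,6) 3 'bba'
  14: (6,5) 2 'bb'

n(n+1)/2 = 15·16/2 = 120
Σ LCP = 0 + 3 + 4 + 1 + 2 + 3 + 3 + 0 + 1 + 5 + 2 + 1 + 2 + 3 + 2 = 32
distinct = 120 − 32 = 88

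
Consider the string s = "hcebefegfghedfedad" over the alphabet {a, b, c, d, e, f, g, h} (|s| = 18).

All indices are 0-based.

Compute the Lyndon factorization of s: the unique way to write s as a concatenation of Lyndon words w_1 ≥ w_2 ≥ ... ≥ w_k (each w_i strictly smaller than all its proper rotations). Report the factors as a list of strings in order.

emit factor 1: 'h' (i=0, period=1)
emit factor 2: 'ce' (i=1, period=2)
emit factor 3: 'befegfghedfed' (i=3, period=13)
emit factor 4: 'ad' (i=16, period=2)

["h", "ce", "befegfghedfed", "ad"]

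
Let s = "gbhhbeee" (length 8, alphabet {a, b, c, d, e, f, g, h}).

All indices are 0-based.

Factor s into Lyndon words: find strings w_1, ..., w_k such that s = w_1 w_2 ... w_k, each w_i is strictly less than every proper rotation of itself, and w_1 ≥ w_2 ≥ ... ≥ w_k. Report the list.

emit factor 1: 'g' (i=0, period=1)
emit factor 2: 'bhh' (i=1, period=3)
emit factor 3: 'beee' (i=4, period=4)

["g", "bhh", "beee"]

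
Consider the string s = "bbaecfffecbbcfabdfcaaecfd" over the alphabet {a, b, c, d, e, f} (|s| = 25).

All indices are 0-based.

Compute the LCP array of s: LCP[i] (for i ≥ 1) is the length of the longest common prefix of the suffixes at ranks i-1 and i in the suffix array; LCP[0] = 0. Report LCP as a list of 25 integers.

[0, 1, 1, 4, 0, 1, 2, 1, 1, 0, 1, 1, 2, 2, 0, 1, 0, 2, 3, 0, 1, 1, 1, 1, 2]

sorted suffixes:
  #0 SA[0]=19  'aaecfd'
  #1 SA[1]=14  'abdfcaaecfd'
  #2 SA[2]=20  'aecfd'
  #3 SA[3]=2  'aecfffecbbcfabdfcaaecfd'
  #4 SA[4]=1  'baecfffecbbcfabdfcaaecfd'
  #5 SA[5]=0  'bbaecfffecbbcfabdfcaaecfd'
  #6 SA[6]=10  'bbcfabdfcaaecfd'
  #7 SA[7]=11  'bcfabdfcaaecfd'
  #8 SA[8]=15  'bdfcaaecfd'
  #9 SA[9]=18  'caaecfd'
  #10 SA[10]=9  'cbbcfabdfcaaecfd'
  #11 SA[11]=12  'cfabdfcaaecfd'
  #12 SA[12]=22  'cfd'
  #13 SA[13]=4  'cfffecbbcfabdfcaaecfd'
  #14 SA[14]=24  'd'
  #15 SA[15]=16  'dfcaaecfd'
  #16 SA[16]=8  'ecbbcfabdfcaaecfd'
  #17 SA[17]=21  'ecfd'
  #18 SA[18]=3  'ecfffecbbcfabdfcaaecfd'
  #19 SA[19]=13  'fabdfcaaecfd'
  #20 SA[20]=17  'fcaaecfd'
  #21 SA[21]=23  'fd'
  #22 SA[22]=7  'fecbbcfabdfcaaecfd'
  #23 SA[23]=6  'ffecbbcfabdfcaaecfd'
  #24 SA[24]=5  'fffecbbcfabdfcaaecfd'

SA = [19, 14, 20, 2, 1, 0, 10, 11, 15, 18, 9, 12, 22, 4, 24, 16, 8, 21, 3, 13, 17, 23, 7, 6, 5]
[i] adj suffixes → lcp
  [1] 19/14 → 1 ('a')
  [2] 14/20 → 1 ('a')
  [3] 20/2 → 4 ('aecf')
  [4] 2/1 → 0 ('')
  [5] 1/0 → 1 ('b')
  [6] 0/10 → 2 ('bb')
  [7] 10/11 → 1 ('b')
  [8] 11/15 → 1 ('b')
  [9] 15/18 → 0 ('')
  [10] 18/9 → 1 ('c')
  [11] 9/12 → 1 ('c')
  [12] 12/22 → 2 ('cf')
  [13] 22/4 → 2 ('cf')
  [14] 4/24 → 0 ('')
  [15] 24/16 → 1 ('d')
  [16] 16/8 → 0 ('')
  [17] 8/21 → 2 ('ec')
  [18] 21/3 → 3 ('ecf')
  [19] 3/13 → 0 ('')
  [20] 13/17 → 1 ('f')
  [21] 17/23 → 1 ('f')
  [22] 23/7 → 1 ('f')
  [23] 7/6 → 1 ('f')
  [24] 6/5 → 2 ('ff')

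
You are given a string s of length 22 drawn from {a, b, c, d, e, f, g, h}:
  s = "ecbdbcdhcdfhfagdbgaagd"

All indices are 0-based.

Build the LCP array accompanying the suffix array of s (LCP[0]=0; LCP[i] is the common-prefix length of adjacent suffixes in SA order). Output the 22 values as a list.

[0, 1, 3, 0, 1, 1, 0, 1, 2, 0, 1, 2, 1, 1, 0, 0, 1, 0, 1, 2, 0, 1]

rank→(start, suffix):
  0 → (18, 'aagd')
  1 → (19, 'agd')
  2 → (13, 'agdbgaagd')
  3 → (4, 'bcdhcdfhfagdbgaagd')
  4 → (2, 'bdbcdhcdfhfagdbgaagd')
  5 → (16, 'bgaagd')
  6 → (1, 'cbdbcdhcdfhfagdbgaagd')
  7 → (8, 'cdfhfagdbgaagd')
  8 → (5, 'cdhcdfhfagdbgaagd')
  9 → (21, 'd')
  10 → (3, 'dbcdhcdfhfagdbgaagd')
  11 → (15, 'dbgaagd')
  12 → (9, 'dfhfagdbgaagd')
  13 → (6, 'dhcdfhfagdbgaagd')
  14 → (0, 'ecbdbcdhcdfhfagdbgaagd')
  15 → (12, 'fagdbgaagd')
  16 → (10, 'fhfagdbgaagd')
  17 → (17, 'gaagd')
  18 → (20, 'gd')
  19 → (14, 'gdbgaagd')
  20 → (7, 'hcdfhfagdbgaagd')
  21 → (11, 'hfagdbgaagd')

SA = [18, 19, 13, 4, 2, 16, 1, 8, 5, 21, 3, 15, 9, 6, 0, 12, 10, 17, 20, 14, 7, 11]
[i] adj suffixes → lcp
  [1] 18/19 → 1 ('a')
  [2] 19/13 → 3 ('agd')
  [3] 13/4 → 0 ('')
  [4] 4/2 → 1 ('b')
  [5] 2/16 → 1 ('b')
  [6] 16/1 → 0 ('')
  [7] 1/8 → 1 ('c')
  [8] 8/5 → 2 ('cd')
  [9] 5/21 → 0 ('')
  [10] 21/3 → 1 ('d')
  [11] 3/15 → 2 ('db')
  [12] 15/9 → 1 ('d')
  [13] 9/6 → 1 ('d')
  [14] 6/0 → 0 ('')
  [15] 0/12 → 0 ('')
  [16] 12/10 → 1 ('f')
  [17] 10/17 → 0 ('')
  [18] 17/20 → 1 ('g')
  [19] 20/14 → 2 ('gd')
  [20] 14/7 → 0 ('')
  [21] 7/11 → 1 ('h')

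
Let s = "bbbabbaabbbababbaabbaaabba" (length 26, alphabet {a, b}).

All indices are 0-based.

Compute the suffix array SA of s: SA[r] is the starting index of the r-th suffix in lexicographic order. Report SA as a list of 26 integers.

rank→(start, suffix):
  0 → (25, 'a')
  1 → (20, 'aaabba')
  2 → (21, 'aabba')
  3 → (16, 'aabbaaabba')
  4 → (6, 'aabbbababbaabbaaabba')
  5 → (11, 'ababbaabbaaabba')
  6 → (22, 'abba')
  7 → (17, 'abbaaabba')
  8 → (13, 'abbaabbaaabba')
  9 → (3, 'abbaabbbababbaabbaaabba')
  10 → (7, 'abbbababbaabbaaabba')
  11 → (24, 'ba')
  12 → (19, 'baaabba')
  13 → (15, 'baabbaaabba')
  14 → (5, 'baabbbababbaabbaaabba')
  15 → (10, 'bababbaabbaaabba')
  16 → (12, 'babbaabbaaabba')
  17 → (2, 'babbaabbbababbaabbaaabba')
  18 → (23, 'bba')
  19 → (18, 'bbaaabba')
  20 → (14, 'bbaabbaaabba')
  21 → (4, 'bbaabbbababbaabbaaabba')
  22 → (9, 'bbababbaabbaaabba')
  23 → (1, 'bbabbaabbbababbaabbaaabba')
  24 → (8, 'bbbababbaabbaaabba')
  25 → (0, 'bbbabbaabbbababbaabbaaabba')

[25, 20, 21, 16, 6, 11, 22, 17, 13, 3, 7, 24, 19, 15, 5, 10, 12, 2, 23, 18, 14, 4, 9, 1, 8, 0]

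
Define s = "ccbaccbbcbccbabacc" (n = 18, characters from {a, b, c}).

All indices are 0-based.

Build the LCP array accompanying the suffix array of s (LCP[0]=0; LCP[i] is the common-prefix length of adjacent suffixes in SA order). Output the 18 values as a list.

[0, 1, 3, 0, 2, 4, 1, 1, 2, 0, 1, 3, 2, 2, 1, 2, 4, 3]

rank→(start, suffix):
  0 → (13, 'abacc')
  1 → (15, 'acc')
  2 → (3, 'accbbcbccbabacc')
  3 → (12, 'babacc')
  4 → (14, 'bacc')
  5 → (2, 'baccbbcbccbabacc')
  6 → (6, 'bbcbccbabacc')
  7 → (7, 'bcbccbabacc')
  8 → (9, 'bccbabacc')
  9 → (17, 'c')
  10 → (11, 'cbabacc')
  11 → (1, 'cbaccbbcbccbabacc')
  12 → (5, 'cbbcbccbabacc')
  13 → (8, 'cbccbabacc')
  14 → (16, 'cc')
  15 → (10, 'ccbabacc')
  16 → (0, 'ccbaccbbcbccbabacc')
  17 → (4, 'ccbbcbccbabacc')

SA = [13, 15, 3, 12, 14, 2, 6, 7, 9, 17, 11, 1, 5, 8, 16, 10, 0, 4]
rank  pair      lcp
   1  s[13:],s[15:]  1  'a'
   2  s[15:],s[3:]  3  'acc'
   3  s[3:],s[12:]  0  ''
   4  s[12:],s[14:]  2  'ba'
   5  s[14:],s[2:]  4  'bacc'
   6  s[2:],s[6:]  1  'b'
   7  s[6:],s[7:]  1  'b'
   8  s[7:],s[9:]  2  'bc'
   9  s[9:],s[17:]  0  ''
  10  s[17:],s[11:]  1  'c'
  11  s[11:],s[1:]  3  'cba'
  12  s[1:],s[5:]  2  'cb'
  13  s[5:],s[8:]  2  'cb'
  14  s[8:],s[16:]  1  'c'
  15  s[16:],s[10:]  2  'cc'
  16  s[10:],s[0:]  4  'ccba'
  17  s[0:],s[4:]  3  'ccb'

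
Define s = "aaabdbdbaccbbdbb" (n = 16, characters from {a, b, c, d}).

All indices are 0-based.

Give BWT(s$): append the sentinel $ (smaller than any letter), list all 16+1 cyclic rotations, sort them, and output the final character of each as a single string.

b$aabbddcdbacabbb

rank  rotation           last
    0  $aaabdbdbaccbbdbb  b
    1  aaabdbdbaccbbdbb$  $
    2  aabdbdbaccbbdbb$a  a
    3  abdbdbaccbbdbb$aa  a
    4  accbbdbb$aaabdbdb  b
    5  b$aaabdbdbaccbbdb  b
    6  baccbbdbb$aaabdbd  d
    7  bb$aaabdbdbaccbbd  d
    8  bbdbb$aaabdbdbacc  c
    9  bdbaccbbdbb$aaabd  d
   10  bdbb$aaabdbdbaccb  b
   11  bdbdbaccbbdbb$aaa  a
   12  cbbdbb$aaabdbdbac  c
   13  ccbbdbb$aaabdbdba  a
   14  dbaccbbdbb$aaabdb  b
   15  dbb$aaabdbdbaccbb  b
   16  dbdbaccbbdbb$aaab  b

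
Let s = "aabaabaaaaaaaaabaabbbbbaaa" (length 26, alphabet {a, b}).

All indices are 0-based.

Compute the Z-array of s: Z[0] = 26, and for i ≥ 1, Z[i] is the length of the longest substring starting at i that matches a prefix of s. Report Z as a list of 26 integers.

[26, 1, 0, 5, 1, 0, 2, 2, 2, 2, 2, 2, 2, 6, 1, 0, 3, 1, 0, 0, 0, 0, 0, 2, 2, 1]

Z[0]=26
i=1: fresh scan; Z[1]=1 grow→box=[1,2)
i=2: fresh scan; Z[2]=0
i=3: fresh scan; Z[3]=5 grow→box=[3,8)
i=4: min(r-i=4, Z[1]=1)=1; Z[4]=1
i=5: min(r-i=3, Z[2]=0)=0; Z[5]=0
i=6: min(r-i=2, Z[3]=5)=2; Z[6]=2
i=7: min(r-i=1, Z[4]=1)=1; Z[7]=2 grow→box=[7,9)
i=8: min(r-i=1, Z[1]=1)=1; Z[8]=2 grow→box=[8,10)
i=9: min(r-i=1, Z[1]=1)=1; Z[9]=2 grow→box=[9,11)
i=10: min(r-i=1, Z[1]=1)=1; Z[10]=2 grow→box=[10,12)
i=11: min(r-i=1, Z[1]=1)=1; Z[11]=2 grow→box=[11,13)
i=12: min(r-i=1, Z[1]=1)=1; Z[12]=2 grow→box=[12,14)
i=13: min(r-i=1, Z[1]=1)=1; Z[13]=6 grow→box=[13,19)
i=14: min(r-i=5, Z[1]=1)=1; Z[14]=1
i=15: min(r-i=4, Z[2]=0)=0; Z[15]=0
i=16: min(r-i=3, Z[3]=5)=3; Z[16]=3
i=17: min(r-i=2, Z[4]=1)=1; Z[17]=1
i=18: min(r-i=1, Z[5]=0)=0; Z[18]=0
i=19: fresh scan; Z[19]=0
i=20: fresh scan; Z[20]=0
i=21: fresh scan; Z[21]=0
i=22: fresh scan; Z[22]=0
i=23: fresh scan; Z[23]=2 grow→box=[23,25)
i=24: min(r-i=1, Z[1]=1)=1; Z[24]=2 grow→box=[24,26)
i=25: min(r-i=1, Z[1]=1)=1; Z[25]=1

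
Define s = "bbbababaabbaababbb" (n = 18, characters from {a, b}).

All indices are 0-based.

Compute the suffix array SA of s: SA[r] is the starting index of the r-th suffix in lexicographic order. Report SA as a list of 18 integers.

sorted suffixes:
  #0 SA[0]=11  'aababbb'
  #1 SA[1]=7  'aabbaababbb'
  #2 SA[2]=5  'abaabbaababbb'
  #3 SA[3]=3  'ababaabbaababbb'
  #4 SA[4]=12  'ababbb'
  #5 SA[5]=8  'abbaababbb'
  #6 SA[6]=14  'abbb'
  #7 SA[7]=17  'b'
  #8 SA[8]=10  'baababbb'
  #9 SA[9]=6  'baabbaababbb'
  #10 SA[10]=4  'babaabbaababbb'
  #11 SA[11]=2  'bababaabbaababbb'
  #12 SA[12]=13  'babbb'
  #13 SA[13]=16  'bb'
  #14 SA[14]=9  'bbaababbb'
  #15 SA[15]=1  'bbababaabbaababbb'
  #16 SA[16]=15  'bbb'
  #17 SA[17]=0  'bbbababaabbaababbb'

[11, 7, 5, 3, 12, 8, 14, 17, 10, 6, 4, 2, 13, 16, 9, 1, 15, 0]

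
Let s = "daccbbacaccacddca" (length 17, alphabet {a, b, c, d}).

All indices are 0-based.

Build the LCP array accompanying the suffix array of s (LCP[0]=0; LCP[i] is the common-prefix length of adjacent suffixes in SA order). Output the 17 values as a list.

[0, 1, 2, 3, 2, 0, 1, 0, 2, 3, 1, 1, 2, 1, 0, 1, 1]

rank | idx | suffix
   0 |  16 | a
   1 |   6 | acaccacddca
   2 |   8 | accacddca
   3 |   1 | accbbacaccacddca
   4 |  11 | acddca
   5 |   5 | bacaccacddca
   6 |   4 | bbacaccacddca
   7 |  15 | ca
   8 |   7 | caccacddca
   9 |  10 | cacddca
  10 |   3 | cbbacaccacddca
  11 |   9 | ccacddca
  12 |   2 | ccbbacaccacddca
  13 |  12 | cddca
  14 |   0 | daccbbacaccacddca
  15 |  14 | dca
  16 |  13 | ddca

SA = [16, 6, 8, 1, 11, 5, 4, 15, 7, 10, 3, 9, 2, 12, 0, 14, 13]
[i] adj suffixes → lcp
  [1] 16/6 → 1 ('a')
  [2] 6/8 → 2 ('ac')
  [3] 8/1 → 3 ('acc')
  [4] 1/11 → 2 ('ac')
  [5] 11/5 → 0 ('')
  [6] 5/4 → 1 ('b')
  [7] 4/15 → 0 ('')
  [8] 15/7 → 2 ('ca')
  [9] 7/10 → 3 ('cac')
  [10] 10/3 → 1 ('c')
  [11] 3/9 → 1 ('c')
  [12] 9/2 → 2 ('cc')
  [13] 2/12 → 1 ('c')
  [14] 12/0 → 0 ('')
  [15] 0/14 → 1 ('d')
  [16] 14/13 → 1 ('d')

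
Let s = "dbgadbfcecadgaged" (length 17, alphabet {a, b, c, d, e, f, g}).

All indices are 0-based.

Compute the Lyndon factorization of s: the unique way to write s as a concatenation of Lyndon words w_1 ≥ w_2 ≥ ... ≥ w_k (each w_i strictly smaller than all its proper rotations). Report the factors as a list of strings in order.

["d", "bg", "adbfcecadgaged"]

emit factor 1: 'd' (i=0, period=1)
emit factor 2: 'bg' (i=1, period=2)
emit factor 3: 'adbfcecadgaged' (i=3, period=14)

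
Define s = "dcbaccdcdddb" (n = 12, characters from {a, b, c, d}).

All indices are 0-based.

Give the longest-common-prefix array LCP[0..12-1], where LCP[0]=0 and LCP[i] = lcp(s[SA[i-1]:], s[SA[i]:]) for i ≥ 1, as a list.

[0, 0, 1, 0, 1, 1, 2, 0, 1, 2, 1, 2]

rank | idx | suffix
   0 |   3 | accdcdddb
   1 |  11 | b
   2 |   2 | baccdcdddb
   3 |   1 | cbaccdcdddb
   4 |   4 | ccdcdddb
   5 |   5 | cdcdddb
   6 |   7 | cdddb
   7 |  10 | db
   8 |   0 | dcbaccdcdddb
   9 |   6 | dcdddb
  10 |   9 | ddb
  11 |   8 | dddb

SA = [3, 11, 2, 1, 4, 5, 7, 10, 0, 6, 9, 8]
[i] adj suffixes → lcp
  [1] 3/11 → 0 ('')
  [2] 11/2 → 1 ('b')
  [3] 2/1 → 0 ('')
  [4] 1/4 → 1 ('c')
  [5] 4/5 → 1 ('c')
  [6] 5/7 → 2 ('cd')
  [7] 7/10 → 0 ('')
  [8] 10/0 → 1 ('d')
  [9] 0/6 → 2 ('dc')
  [10] 6/9 → 1 ('d')
  [11] 9/8 → 2 ('dd')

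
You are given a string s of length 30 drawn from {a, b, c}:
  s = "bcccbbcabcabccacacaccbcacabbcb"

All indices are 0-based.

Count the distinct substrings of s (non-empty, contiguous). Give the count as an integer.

396

sorted suffixes:
  #0 SA[0]=25  'abbcb'
  #1 SA[1]=7  'abcabccacacaccbcacabbcb'
  #2 SA[2]=10  'abccacacaccbcacabbcb'
  #3 SA[3]=23  'acabbcb'
  #4 SA[4]=14  'acacaccbcacabbcb'
  #5 SA[5]=16  'acaccbcacabbcb'
  #6 SA[6]=18  'accbcacabbcb'
  #7 SA[7]=29  'b'
  #8 SA[8]=4  'bbcabcabccacacaccbcacabbcb'
  #9 SA[9]=26  'bbcb'
  #10 SA[10]=5  'bcabcabccacacaccbcacabbcb'
  #11 SA[11]=8  'bcabccacacaccbcacabbcb'
  #12 SA[12]=21  'bcacabbcb'
  #13 SA[13]=27  'bcb'
  #14 SA[14]=11  'bccacacaccbcacabbcb'
  #15 SA[15]=0  'bcccbbcabcabccacacaccbcacabbcb'
  #16 SA[16]=24  'cabbcb'
  #17 SA[17]=6  'cabcabccacacaccbcacabbcb'
  #18 SA[18]=9  'cabccacacaccbcacabbcb'
  #19 SA[19]=22  'cacabbcb'
  #20 SA[20]=13  'cacacaccbcacabbcb'
  #21 SA[21]=15  'cacaccbcacabbcb'
  #22 SA[22]=17  'caccbcacabbcb'
  #23 SA[23]=28  'cb'
  #24 SA[24]=3  'cbbcabcabccacacaccbcacabbcb'
  #25 SA[25]=20  'cbcacabbcb'
  #26 SA[26]=12  'ccacacaccbcacabbcb'
  #27 SA[27]=2  'ccbbcabcabccacacaccbcacabbcb'
  #28 SA[28]=19  'ccbcacabbcb'
  #29 SA[29]=1  'cccbbcabcabccacacaccbcacabbcb'

SA = [25, 7, 10, 23, 14, 16, 18, 29, 4, 26, 5, 8, 21, 27, 11, 0, 24, 6, 9, 22, 13, 15, 17, 28, 3, 20, 12, 2, 19, 1]
[i] adj suffixes → lcp
  [1] 25/7 → 2 ('ab')
  [2] 7/10 → 3 ('abc')
  [3] 10/23 → 1 ('a')
  [4] 23/14 → 3 ('aca')
  [5] 14/16 → 4 ('acac')
  [6] 16/18 → 2 ('ac')
  [7] 18/29 → 0 ('')
  [8] 29/4 → 1 ('b')
  [9] 4/26 → 3 ('bbc')
  [10] 26/5 → 1 ('b')
  [11] 5/8 → 5 ('bcabc')
  [12] 8/21 → 3 ('bca')
  [13] 21/27 → 2 ('bc')
  [14] 27/11 → 2 ('bc')
  [15] 11/0 → 3 ('bcc')
  [16] 0/24 → 0 ('')
  [17] 24/6 → 3 ('cab')
  [18] 6/9 → 4 ('cabc')
  [19] 9/22 → 2 ('ca')
  [20] 22/13 → 4 ('caca')
  [21] 13/15 → 5 ('cacac')
  [22] 15/17 → 3 ('cac')
  [23] 17/28 → 1 ('c')
  [24] 28/3 → 2 ('cb')
  [25] 3/20 → 2 ('cb')
  [26] 20/12 → 1 ('c')
  [27] 12/2 → 2 ('cc')
  [28] 2/19 → 3 ('ccb')
  [29] 19/1 → 2 ('cc')

n(n+1)/2 = 30·31/2 = 465
Σ LCP = 0 + 2 + 3 + 1 + 3 + 4 + 2 + 0 + 1 + 3 + 1 + 5 + 3 + 2 + 2 + 3 + 0 + 3 + 4 + 2 + 4 + 5 + 3 + 1 + 2 + 2 + 1 + 2 + 3 + 2 = 69
distinct = 465 − 69 = 396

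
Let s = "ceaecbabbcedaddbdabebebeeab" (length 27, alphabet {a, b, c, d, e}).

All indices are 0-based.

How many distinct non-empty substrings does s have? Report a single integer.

345

rank | idx | suffix
   0 |  25 | ab
   1 |   6 | abbcedaddbdabebebeeab
   2 |  17 | abebebeeab
   3 |  12 | addbdabebebeeab
   4 |   2 | aecbabbcedaddbdabebebeeab
   5 |  26 | b
   6 |   5 | babbcedaddbdabebebeeab
   7 |   7 | bbcedaddbdabebebeeab
   8 |   8 | bcedaddbdabebebeeab
   9 |  15 | bdabebebeeab
  10 |  18 | bebebeeab
  11 |  20 | bebeeab
  12 |  22 | beeab
  13 |   4 | cbabbcedaddbdabebebeeab
  14 |   0 | ceaecbabbcedaddbdabebebeeab
  15 |   9 | cedaddbdabebebeeab
  16 |  16 | dabebebeeab
  17 |  11 | daddbdabebebeeab
  18 |  14 | dbdabebebeeab
  19 |  13 | ddbdabebebeeab
  20 |  24 | eab
  21 |   1 | eaecbabbcedaddbdabebebeeab
  22 |  19 | ebebeeab
  23 |  21 | ebeeab
  24 |   3 | ecbabbcedaddbdabebebeeab
  25 |  10 | edaddbdabebebeeab
  26 |  23 | eeab

SA = [25, 6, 17, 12, 2, 26, 5, 7, 8, 15, 18, 20, 22, 4, 0, 9, 16, 11, 14, 13, 24, 1, 19, 21, 3, 10, 23]
[i] adj suffixes → lcp
  [1] 25/6 → 2 ('ab')
  [2] 6/17 → 2 ('ab')
  [3] 17/12 → 1 ('a')
  [4] 12/2 → 1 ('a')
  [5] 2/26 → 0 ('')
  [6] 26/5 → 1 ('b')
  [7] 5/7 → 1 ('b')
  [8] 7/8 → 1 ('b')
  [9] 8/15 → 1 ('b')
  [10] 15/18 → 1 ('b')
  [11] 18/20 → 4 ('bebe')
  [12] 20/22 → 2 ('be')
  [13] 22/4 → 0 ('')
  [14] 4/0 → 1 ('c')
  [15] 0/9 → 2 ('ce')
  [16] 9/16 → 0 ('')
  [17] 16/11 → 2 ('da')
  [18] 11/14 → 1 ('d')
  [19] 14/13 → 1 ('d')
  [20] 13/24 → 0 ('')
  [21] 24/1 → 2 ('ea')
  [22] 1/19 → 1 ('e')
  [23] 19/21 → 3 ('ebe')
  [24] 21/3 → 1 ('e')
  [25] 3/10 → 1 ('e')
  [26] 10/23 → 1 ('e')

n(n+1)/2 = 27·28/2 = 378
Σ LCP = 0 + 2 + 2 + 1 + 1 + 0 + 1 + 1 + 1 + 1 + 1 + 4 + 2 + 0 + 1 + 2 + 0 + 2 + 1 + 1 + 0 + 2 + 1 + 3 + 1 + 1 + 1 = 33
distinct = 378 − 33 = 345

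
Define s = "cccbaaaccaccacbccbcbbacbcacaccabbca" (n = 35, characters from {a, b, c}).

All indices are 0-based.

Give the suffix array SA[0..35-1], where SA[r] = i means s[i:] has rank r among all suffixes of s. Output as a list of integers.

[34, 4, 5, 30, 25, 21, 12, 27, 9, 6, 3, 20, 19, 31, 32, 23, 17, 14, 33, 29, 24, 11, 26, 8, 2, 18, 22, 16, 13, 28, 10, 7, 1, 15, 0]

rank | idx | suffix
   0 |  34 | a
   1 |   4 | aaaccaccacbccbcbbacbcacaccabbca
   2 |   5 | aaccaccacbccbcbbacbcacaccabbca
   3 |  30 | abbca
   4 |  25 | acaccabbca
   5 |  21 | acbcacaccabbca
   6 |  12 | acbccbcbbacbcacaccabbca
   7 |  27 | accabbca
   8 |   9 | accacbccbcbbacbcacaccabbca
   9 |   6 | accaccacbccbcbbacbcacaccabbca
  10 |   3 | baaaccaccacbccbcbbacbcacaccabbca
  11 |  20 | bacbcacaccabbca
  12 |  19 | bbacbcacaccabbca
  13 |  31 | bbca
  14 |  32 | bca
  15 |  23 | bcacaccabbca
  16 |  17 | bcbbacbcacaccabbca
  17 |  14 | bccbcbbacbcacaccabbca
  18 |  33 | ca
  19 |  29 | cabbca
  20 |  24 | cacaccabbca
  21 |  11 | cacbccbcbbacbcacaccabbca
  22 |  26 | caccabbca
  23 |   8 | caccacbccbcbbacbcacaccabbca
  24 |   2 | cbaaaccaccacbccbcbbacbcacaccabbca
  25 |  18 | cbbacbcacaccabbca
  26 |  22 | cbcacaccabbca
  27 |  16 | cbcbbacbcacaccabbca
  28 |  13 | cbccbcbbacbcacaccabbca
  29 |  28 | ccabbca
  30 |  10 | ccacbccbcbbacbcacaccabbca
  31 |   7 | ccaccacbccbcbbacbcacaccabbca
  32 |   1 | ccbaaaccaccacbccbcbbacbcacaccabbca
  33 |  15 | ccbcbbacbcacaccabbca
  34 |   0 | cccbaaaccaccacbccbcbbacbcacaccabbca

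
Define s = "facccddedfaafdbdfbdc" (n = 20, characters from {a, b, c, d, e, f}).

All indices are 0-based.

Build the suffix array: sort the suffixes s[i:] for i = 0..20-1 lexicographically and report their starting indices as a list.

rank→(start, suffix):
  0 → (10, 'aafdbdfbdc')
  1 → (1, 'acccddedfaafdbdfbdc')
  2 → (11, 'afdbdfbdc')
  3 → (17, 'bdc')
  4 → (14, 'bdfbdc')
  5 → (19, 'c')
  6 → (2, 'cccddedfaafdbdfbdc')
  7 → (3, 'ccddedfaafdbdfbdc')
  8 → (4, 'cddedfaafdbdfbdc')
  9 → (13, 'dbdfbdc')
  10 → (18, 'dc')
  11 → (5, 'ddedfaafdbdfbdc')
  12 → (6, 'dedfaafdbdfbdc')
  13 → (8, 'dfaafdbdfbdc')
  14 → (15, 'dfbdc')
  15 → (7, 'edfaafdbdfbdc')
  16 → (9, 'faafdbdfbdc')
  17 → (0, 'facccddedfaafdbdfbdc')
  18 → (16, 'fbdc')
  19 → (12, 'fdbdfbdc')

[10, 1, 11, 17, 14, 19, 2, 3, 4, 13, 18, 5, 6, 8, 15, 7, 9, 0, 16, 12]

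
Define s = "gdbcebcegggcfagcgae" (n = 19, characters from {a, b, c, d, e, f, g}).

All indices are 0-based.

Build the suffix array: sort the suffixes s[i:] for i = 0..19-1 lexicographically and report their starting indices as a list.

rank→(start, suffix):
  0 → (17, 'ae')
  1 → (13, 'agcgae')
  2 → (2, 'bcebcegggcfagcgae')
  3 → (5, 'bcegggcfagcgae')
  4 → (3, 'cebcegggcfagcgae')
  5 → (6, 'cegggcfagcgae')
  6 → (11, 'cfagcgae')
  7 → (15, 'cgae')
  8 → (1, 'dbcebcegggcfagcgae')
  9 → (18, 'e')
  10 → (4, 'ebcegggcfagcgae')
  11 → (7, 'egggcfagcgae')
  12 → (12, 'fagcgae')
  13 → (16, 'gae')
  14 → (10, 'gcfagcgae')
  15 → (14, 'gcgae')
  16 → (0, 'gdbcebcegggcfagcgae')
  17 → (9, 'ggcfagcgae')
  18 → (8, 'gggcfagcgae')

[17, 13, 2, 5, 3, 6, 11, 15, 1, 18, 4, 7, 12, 16, 10, 14, 0, 9, 8]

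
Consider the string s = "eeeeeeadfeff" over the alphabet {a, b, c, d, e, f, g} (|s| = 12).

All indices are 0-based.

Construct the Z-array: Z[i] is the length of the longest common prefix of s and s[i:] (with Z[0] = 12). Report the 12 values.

Z[0]=12
i=1: outside box; Z[1]=5 extend→box=[1,6)
i=2: min(r-i=4, Z[1]=5)=4; Z[2]=4
i=3: min(r-i=3, Z[2]=4)=3; Z[3]=3
i=4: min(r-i=2, Z[3]=3)=2; Z[4]=2
i=5: min(r-i=1, Z[4]=2)=1; Z[5]=1
i=6: outside box; Z[6]=0
i=7: outside box; Z[7]=0
i=8: outside box; Z[8]=0
i=9: outside box; Z[9]=1 extend→box=[9,10)
i=10: outside box; Z[10]=0
i=11: outside box; Z[11]=0

[12, 5, 4, 3, 2, 1, 0, 0, 0, 1, 0, 0]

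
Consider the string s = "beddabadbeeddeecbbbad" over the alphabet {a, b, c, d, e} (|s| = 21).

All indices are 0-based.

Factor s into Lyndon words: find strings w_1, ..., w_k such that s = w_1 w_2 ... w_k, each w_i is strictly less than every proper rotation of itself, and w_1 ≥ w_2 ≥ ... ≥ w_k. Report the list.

["bedd", "abadbeeddeecbbbad"]

emit factor 1: 'bedd' (i=0, period=4)
emit factor 2: 'abadbeeddeecbbbad' (i=4, period=17)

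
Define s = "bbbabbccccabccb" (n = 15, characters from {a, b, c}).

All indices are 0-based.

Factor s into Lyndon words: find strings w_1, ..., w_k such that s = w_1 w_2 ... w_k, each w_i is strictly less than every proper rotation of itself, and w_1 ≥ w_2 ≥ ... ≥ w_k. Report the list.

["b", "b", "b", "abbccccabccb"]

emit factor 1: 'b' (i=0, period=1)
emit factor 2: 'b' (i=1, period=1)
emit factor 3: 'b' (i=2, period=1)
emit factor 4: 'abbccccabccb' (i=3, period=12)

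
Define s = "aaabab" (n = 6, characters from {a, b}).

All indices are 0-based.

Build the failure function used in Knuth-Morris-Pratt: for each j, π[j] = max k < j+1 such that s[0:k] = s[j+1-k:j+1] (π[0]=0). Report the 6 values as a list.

π[0] = 0
j=1 s[j]='a': π[1]=1 (border 'a')
j=2 s[j]='a': π[2]=2 (border 'aa')
j=3 s[j]='b': k: 2→1→0; π[3]=0 (border '')
j=4 s[j]='a': π[4]=1 (border 'a')
j=5 s[j]='b': k: 1→0; π[5]=0 (border '')

[0, 1, 2, 0, 1, 0]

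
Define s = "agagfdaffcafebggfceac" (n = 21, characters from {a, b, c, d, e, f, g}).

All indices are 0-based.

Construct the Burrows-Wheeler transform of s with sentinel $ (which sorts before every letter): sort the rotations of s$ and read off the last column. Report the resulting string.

rank  rotation                last
    0  $agagfdaffcafebggfceac  c
    1  ac$agagfdaffcafebggfce  e
    2  afebggfceac$agagfdaffc  c
    3  affcafebggfceac$agagfd  d
    4  agagfdaffcafebggfceac$  $
    5  agfdaffcafebggfceac$ag  g
    6  bggfceac$agagfdaffcafe  e
    7  c$agagfdaffcafebggfcea  a
    8  cafebggfceac$agagfdaff  f
    9  ceac$agagfdaffcafebggf  f
   10  daffcafebggfceac$agagf  f
   11  eac$agagfdaffcafebggfc  c
   12  ebggfceac$agagfdaffcaf  f
   13  fcafebggfceac$agagfdaf  f
   14  fceac$agagfdaffcafebgg  g
   15  fdaffcafebggfceac$agag  g
   16  febggfceac$agagfdaffca  a
   17  ffcafebggfceac$agagfda  a
   18  gagfdaffcafebggfceac$a  a
   19  gfceac$agagfdaffcafebg  g
   20  gfdaffcafebggfceac$aga  a
   21  ggfceac$agagfdaffcafeb  b

cecd$geafffcffggaaagab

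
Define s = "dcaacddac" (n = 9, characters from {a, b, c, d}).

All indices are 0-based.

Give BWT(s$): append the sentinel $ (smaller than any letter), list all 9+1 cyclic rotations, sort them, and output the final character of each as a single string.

rank  rotation    last
    0  $dcaacddac  c
    1  aacddac$dc  c
    2  ac$dcaacdd  d
    3  acddac$dca  a
    4  c$dcaacdda  a
    5  caacddac$d  d
    6  cddac$dcaa  a
    7  dac$dcaacd  d
    8  dcaacddac$  $
    9  ddac$dcaac  c

ccdaadad$c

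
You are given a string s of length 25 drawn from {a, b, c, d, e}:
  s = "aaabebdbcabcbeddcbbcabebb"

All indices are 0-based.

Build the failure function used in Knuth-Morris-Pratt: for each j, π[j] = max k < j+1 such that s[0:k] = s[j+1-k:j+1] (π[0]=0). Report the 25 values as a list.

π[0] = 0
j=1 s[j]='a': π[1]=1 (border 'a')
j=2 s[j]='a': π[2]=2 (border 'aa')
j=3 s[j]='b': k: 2→1→0; π[3]=0 (border '')
j=4 s[j]='e': π[4]=0 (border '')
j=5 s[j]='b': π[5]=0 (border '')
j=6 s[j]='d': π[6]=0 (border '')
j=7 s[j]='b': π[7]=0 (border '')
j=8 s[j]='c': π[8]=0 (border '')
j=9 s[j]='a': π[9]=1 (border 'a')
j=10 s[j]='b': k: 1→0; π[10]=0 (border '')
j=11 s[j]='c': π[11]=0 (border '')
j=12 s[j]='b': π[12]=0 (border '')
j=13 s[j]='e': π[13]=0 (border '')
j=14 s[j]='d': π[14]=0 (border '')
j=15 s[j]='d': π[15]=0 (border '')
j=16 s[j]='c': π[16]=0 (border '')
j=17 s[j]='b': π[17]=0 (border '')
j=18 s[j]='b': π[18]=0 (border '')
j=19 s[j]='c': π[19]=0 (border '')
j=20 s[j]='a': π[20]=1 (border 'a')
j=21 s[j]='b': k: 1→0; π[21]=0 (border '')
j=22 s[j]='e': π[22]=0 (border '')
j=23 s[j]='b': π[23]=0 (border '')
j=24 s[j]='b': π[24]=0 (border '')

[0, 1, 2, 0, 0, 0, 0, 0, 0, 1, 0, 0, 0, 0, 0, 0, 0, 0, 0, 0, 1, 0, 0, 0, 0]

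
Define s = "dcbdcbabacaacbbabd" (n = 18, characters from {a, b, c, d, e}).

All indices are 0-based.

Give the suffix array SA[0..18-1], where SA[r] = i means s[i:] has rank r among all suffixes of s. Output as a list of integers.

sorted suffixes:
  #0 SA[0]=10  'aacbbabd'
  #1 SA[1]=6  'abacaacbbabd'
  #2 SA[2]=15  'abd'
  #3 SA[3]=8  'acaacbbabd'
  #4 SA[4]=11  'acbbabd'
  #5 SA[5]=5  'babacaacbbabd'
  #6 SA[6]=14  'babd'
  #7 SA[7]=7  'bacaacbbabd'
  #8 SA[8]=13  'bbabd'
  #9 SA[9]=16  'bd'
  #10 SA[10]=2  'bdcbabacaacbbabd'
  #11 SA[11]=9  'caacbbabd'
  #12 SA[12]=4  'cbabacaacbbabd'
  #13 SA[13]=12  'cbbabd'
  #14 SA[14]=1  'cbdcbabacaacbbabd'
  #15 SA[15]=17  'd'
  #16 SA[16]=3  'dcbabacaacbbabd'
  #17 SA[17]=0  'dcbdcbabacaacbbabd'

[10, 6, 15, 8, 11, 5, 14, 7, 13, 16, 2, 9, 4, 12, 1, 17, 3, 0]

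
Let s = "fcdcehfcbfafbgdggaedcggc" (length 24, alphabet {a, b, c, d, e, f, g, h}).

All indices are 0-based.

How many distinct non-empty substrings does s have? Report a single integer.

281

sorted suffixes:
  #0 SA[0]=17  'aedcggc'
  #1 SA[1]=10  'afbgdggaedcggc'
  #2 SA[2]=8  'bfafbgdggaedcggc'
  #3 SA[3]=12  'bgdggaedcggc'
  #4 SA[4]=23  'c'
  #5 SA[5]=7  'cbfafbgdggaedcggc'
  #6 SA[6]=1  'cdcehfcbfafbgdggaedcggc'
  #7 SA[7]=3  'cehfcbfafbgdggaedcggc'
  #8 SA[8]=20  'cggc'
  #9 SA[9]=2  'dcehfcbfafbgdggaedcggc'
  #10 SA[10]=19  'dcggc'
  #11 SA[11]=14  'dggaedcggc'
  #12 SA[12]=18  'edcggc'
  #13 SA[13]=4  'ehfcbfafbgdggaedcggc'
  #14 SA[14]=9  'fafbgdggaedcggc'
  #15 SA[15]=11  'fbgdggaedcggc'
  #16 SA[16]=6  'fcbfafbgdggaedcggc'
  #17 SA[17]=0  'fcdcehfcbfafbgdggaedcggc'
  #18 SA[18]=16  'gaedcggc'
  #19 SA[19]=22  'gc'
  #20 SA[20]=13  'gdggaedcggc'
  #21 SA[21]=15  'ggaedcggc'
  #22 SA[22]=21  'ggc'
  #23 SA[23]=5  'hfcbfafbgdggaedcggc'

SA = [17, 10, 8, 12, 23, 7, 1, 3, 20, 2, 19, 14, 18, 4, 9, 11, 6, 0, 16, 22, 13, 15, 21, 5]
rank  pair      lcp
   1  s[17:],s[10:]  1  'a'
   2  s[10:],s[8:]  0  ''
   3  s[8:],s[12:]  1  'b'
   4  s[12:],s[23:]  0  ''
   5  s[23:],s[7:]  1  'c'
   6  s[7:],s[1:]  1  'c'
   7  s[1:],s[3:]  1  'c'
   8  s[3:],s[20:]  1  'c'
   9  s[20:],s[2:]  0  ''
  10  s[2:],s[19:]  2  'dc'
  11  s[19:],s[14:]  1  'd'
  12  s[14:],s[18:]  0  ''
  13  s[18:],s[4:]  1  'e'
  14  s[4:],s[9:]  0  ''
  15  s[9:],s[11:]  1  'f'
  16  s[11:],s[6:]  1  'f'
  17  s[6:],s[0:]  2  'fc'
  18  s[0:],s[16:]  0  ''
  19  s[16:],s[22:]  1  'g'
  20  s[22:],s[13:]  1  'g'
  21  s[13:],s[15:]  1  'g'
  22  s[15:],s[21:]  2  'gg'
  23  s[21:],s[5:]  0  ''

n(n+1)/2 = 24·25/2 = 300
Σ LCP = 0 + 1 + 0 + 1 + 0 + 1 + 1 + 1 + 1 + 0 + 2 + 1 + 0 + 1 + 0 + 1 + 1 + 2 + 0 + 1 + 1 + 1 + 2 + 0 = 19
distinct = 300 − 19 = 281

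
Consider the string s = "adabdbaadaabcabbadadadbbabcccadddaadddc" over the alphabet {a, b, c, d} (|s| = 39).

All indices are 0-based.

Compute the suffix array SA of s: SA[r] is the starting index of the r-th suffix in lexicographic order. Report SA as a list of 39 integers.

[9, 6, 33, 13, 10, 24, 2, 7, 0, 16, 18, 20, 29, 34, 5, 23, 15, 22, 14, 11, 25, 3, 38, 12, 28, 27, 26, 8, 32, 1, 17, 19, 4, 21, 37, 31, 36, 30, 35]

rank→(start, suffix):
  0 → (9, 'aabcabbadadadbbabcccadddaadddc')
  1 → (6, 'aadaabcabbadadadbbabcccadddaadddc')
  2 → (33, 'aadddc')
  3 → (13, 'abbadadadbbabcccadddaadddc')
  4 → (10, 'abcabbadadadbbabcccadddaadddc')
  5 → (24, 'abcccadddaadddc')
  6 → (2, 'abdbaadaabcabbadadadbbabcccadddaadddc')
  7 → (7, 'adaabcabbadadadbbabcccadddaadddc')
  8 → (0, 'adabdbaadaabcabbadadadbbabcccadddaadddc')
  9 → (16, 'adadadbbabcccadddaadddc')
  10 → (18, 'adadbbabcccadddaadddc')
  11 → (20, 'adbbabcccadddaadddc')
  12 → (29, 'adddaadddc')
  13 → (34, 'adddc')
  14 → (5, 'baadaabcabbadadadbbabcccadddaadddc')
  15 → (23, 'babcccadddaadddc')
  16 → (15, 'badadadbbabcccadddaadddc')
  17 → (22, 'bbabcccadddaadddc')
  18 → (14, 'bbadadadbbabcccadddaadddc')
  19 → (11, 'bcabbadadadbbabcccadddaadddc')
  20 → (25, 'bcccadddaadddc')
  21 → (3, 'bdbaadaabcabbadadadbbabcccadddaadddc')
  22 → (38, 'c')
  23 → (12, 'cabbadadadbbabcccadddaadddc')
  24 → (28, 'cadddaadddc')
  25 → (27, 'ccadddaadddc')
  26 → (26, 'cccadddaadddc')
  27 → (8, 'daabcabbadadadbbabcccadddaadddc')
  28 → (32, 'daadddc')
  29 → (1, 'dabdbaadaabcabbadadadbbabcccadddaadddc')
  30 → (17, 'dadadbbabcccadddaadddc')
  31 → (19, 'dadbbabcccadddaadddc')
  32 → (4, 'dbaadaabcabbadadadbbabcccadddaadddc')
  33 → (21, 'dbbabcccadddaadddc')
  34 → (37, 'dc')
  35 → (31, 'ddaadddc')
  36 → (36, 'ddc')
  37 → (30, 'dddaadddc')
  38 → (35, 'dddc')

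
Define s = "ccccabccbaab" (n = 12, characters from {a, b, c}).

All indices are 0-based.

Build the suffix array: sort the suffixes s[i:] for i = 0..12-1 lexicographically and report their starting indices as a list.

sorted suffixes:
  #0 SA[0]=9  'aab'
  #1 SA[1]=10  'ab'
  #2 SA[2]=4  'abccbaab'
  #3 SA[3]=11  'b'
  #4 SA[4]=8  'baab'
  #5 SA[5]=5  'bccbaab'
  #6 SA[6]=3  'cabccbaab'
  #7 SA[7]=7  'cbaab'
  #8 SA[8]=2  'ccabccbaab'
  #9 SA[9]=6  'ccbaab'
  #10 SA[10]=1  'cccabccbaab'
  #11 SA[11]=0  'ccccabccbaab'

[9, 10, 4, 11, 8, 5, 3, 7, 2, 6, 1, 0]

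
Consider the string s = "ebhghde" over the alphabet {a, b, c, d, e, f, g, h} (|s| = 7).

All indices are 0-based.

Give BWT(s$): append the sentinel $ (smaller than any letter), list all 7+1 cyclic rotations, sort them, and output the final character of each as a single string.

eehd$hgb

rank  rotation  last
    0  $ebhghde  e
    1  bhghde$e  e
    2  de$ebhgh  h
    3  e$ebhghd  d
    4  ebhghde$  $
    5  ghde$ebh  h
    6  hde$ebhg  g
    7  hghde$eb  b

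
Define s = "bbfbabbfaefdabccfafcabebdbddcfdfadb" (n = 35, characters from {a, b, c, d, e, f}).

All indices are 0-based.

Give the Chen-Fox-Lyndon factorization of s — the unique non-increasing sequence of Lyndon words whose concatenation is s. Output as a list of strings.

["bbf", "b", "abbfaefdabccfafcabebdbddcfdfadb"]

emit factor 1: 'bbf' (i=0, period=3)
emit factor 2: 'b' (i=3, period=1)
emit factor 3: 'abbfaefdabccfafcabebdbddcfdfadb' (i=4, period=31)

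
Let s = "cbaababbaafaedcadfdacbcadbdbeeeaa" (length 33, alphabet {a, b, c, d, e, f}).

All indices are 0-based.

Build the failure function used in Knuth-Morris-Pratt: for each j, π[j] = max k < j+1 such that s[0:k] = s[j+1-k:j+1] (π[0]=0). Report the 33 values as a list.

π[0] = 0
j=1 s[j]='b': π[1]=0 (border '')
j=2 s[j]='a': π[2]=0 (border '')
j=3 s[j]='a': π[3]=0 (border '')
j=4 s[j]='b': π[4]=0 (border '')
j=5 s[j]='a': π[5]=0 (border '')
j=6 s[j]='b': π[6]=0 (border '')
j=7 s[j]='b': π[7]=0 (border '')
j=8 s[j]='a': π[8]=0 (border '')
j=9 s[j]='a': π[9]=0 (border '')
j=10 s[j]='f': π[10]=0 (border '')
j=11 s[j]='a': π[11]=0 (border '')
j=12 s[j]='e': π[12]=0 (border '')
j=13 s[j]='d': π[13]=0 (border '')
j=14 s[j]='c': π[14]=1 (border 'c')
j=15 s[j]='a': k: 1→0; π[15]=0 (border '')
j=16 s[j]='d': π[16]=0 (border '')
j=17 s[j]='f': π[17]=0 (border '')
j=18 s[j]='d': π[18]=0 (border '')
j=19 s[j]='a': π[19]=0 (border '')
j=20 s[j]='c': π[20]=1 (border 'c')
j=21 s[j]='b': π[21]=2 (border 'cb')
j=22 s[j]='c': k: 2→0; π[22]=1 (border 'c')
j=23 s[j]='a': k: 1→0; π[23]=0 (border '')
j=24 s[j]='d': π[24]=0 (border '')
j=25 s[j]='b': π[25]=0 (border '')
j=26 s[j]='d': π[26]=0 (border '')
j=27 s[j]='b': π[27]=0 (border '')
j=28 s[j]='e': π[28]=0 (border '')
j=29 s[j]='e': π[29]=0 (border '')
j=30 s[j]='e': π[30]=0 (border '')
j=31 s[j]='a': π[31]=0 (border '')
j=32 s[j]='a': π[32]=0 (border '')

[0, 0, 0, 0, 0, 0, 0, 0, 0, 0, 0, 0, 0, 0, 1, 0, 0, 0, 0, 0, 1, 2, 1, 0, 0, 0, 0, 0, 0, 0, 0, 0, 0]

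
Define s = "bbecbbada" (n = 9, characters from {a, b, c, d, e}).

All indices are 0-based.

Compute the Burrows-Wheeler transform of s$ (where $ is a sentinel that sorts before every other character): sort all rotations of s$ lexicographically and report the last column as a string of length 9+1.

adbbc$beab

rank  rotation    last
    0  $bbecbbada  a
    1  a$bbecbbad  d
    2  ada$bbecbb  b
    3  bada$bbecb  b
    4  bbada$bbec  c
    5  bbecbbada$  $
    6  becbbada$b  b
    7  cbbada$bbe  e
    8  da$bbecbba  a
    9  ecbbada$bb  b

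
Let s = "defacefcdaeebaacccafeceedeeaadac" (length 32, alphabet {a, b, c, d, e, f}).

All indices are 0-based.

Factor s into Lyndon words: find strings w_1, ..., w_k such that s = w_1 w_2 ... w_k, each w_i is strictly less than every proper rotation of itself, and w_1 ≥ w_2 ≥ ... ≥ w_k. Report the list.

emit factor 1: 'def' (i=0, period=3)
emit factor 2: 'acefcdaeeb' (i=3, period=10)
emit factor 3: 'aacccafeceedeeaadac' (i=13, period=19)

["def", "acefcdaeeb", "aacccafeceedeeaadac"]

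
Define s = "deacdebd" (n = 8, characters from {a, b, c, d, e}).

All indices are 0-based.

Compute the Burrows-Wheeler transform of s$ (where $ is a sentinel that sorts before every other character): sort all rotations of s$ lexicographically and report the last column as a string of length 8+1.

deeab$cdd

rank  rotation   last
    0  $deacdebd  d
    1  acdebd$de  e
    2  bd$deacde  e
    3  cdebd$dea  a
    4  d$deacdeb  b
    5  deacdebd$  $
    6  debd$deac  c
    7  eacdebd$d  d
    8  ebd$deacd  d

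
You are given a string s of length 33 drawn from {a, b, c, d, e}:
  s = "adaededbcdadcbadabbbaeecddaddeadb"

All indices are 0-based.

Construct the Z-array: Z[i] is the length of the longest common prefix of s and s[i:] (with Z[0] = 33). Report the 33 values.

Z[0]=33
i=1: outside box; Z[1]=0
i=2: outside box; Z[2]=1 scan→box=[2,3)
i=3: outside box; Z[3]=0
i=4: outside box; Z[4]=0
i=5: outside box; Z[5]=0
i=6: outside box; Z[6]=0
i=7: outside box; Z[7]=0
i=8: outside box; Z[8]=0
i=9: outside box; Z[9]=0
i=10: outside box; Z[10]=2 scan→box=[10,12)
i=11: min(r-i=1, Z[1]=0)=0; Z[11]=0
i=12: outside box; Z[12]=0
i=13: outside box; Z[13]=0
i=14: outside box; Z[14]=3 scan→box=[14,17)
i=15: min(r-i=2, Z[1]=0)=0; Z[15]=0
i=16: min(r-i=1, Z[2]=1)=1; Z[16]=1
i=17: outside box; Z[17]=0
i=18: outside box; Z[18]=0
i=19: outside box; Z[19]=0
i=20: outside box; Z[20]=1 scan→box=[20,21)
i=21: outside box; Z[21]=0
i=22: outside box; Z[22]=0
i=23: outside box; Z[23]=0
i=24: outside box; Z[24]=0
i=25: outside box; Z[25]=0
i=26: outside box; Z[26]=2 scan→box=[26,28)
i=27: min(r-i=1, Z[1]=0)=0; Z[27]=0
i=28: outside box; Z[28]=0
i=29: outside box; Z[29]=0
i=30: outside box; Z[30]=2 scan→box=[30,32)
i=31: min(r-i=1, Z[1]=0)=0; Z[31]=0
i=32: outside box; Z[32]=0

[33, 0, 1, 0, 0, 0, 0, 0, 0, 0, 2, 0, 0, 0, 3, 0, 1, 0, 0, 0, 1, 0, 0, 0, 0, 0, 2, 0, 0, 0, 2, 0, 0]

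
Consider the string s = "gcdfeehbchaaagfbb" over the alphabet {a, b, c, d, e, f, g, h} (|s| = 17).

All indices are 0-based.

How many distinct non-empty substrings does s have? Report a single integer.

rank→(start, suffix):
  0 → (10, 'aaagfbb')
  1 → (11, 'aagfbb')
  2 → (12, 'agfbb')
  3 → (16, 'b')
  4 → (15, 'bb')
  5 → (7, 'bchaaagfbb')
  6 → (1, 'cdfeehbchaaagfbb')
  7 → (8, 'chaaagfbb')
  8 → (2, 'dfeehbchaaagfbb')
  9 → (4, 'eehbchaaagfbb')
  10 → (5, 'ehbchaaagfbb')
  11 → (14, 'fbb')
  12 → (3, 'feehbchaaagfbb')
  13 → (0, 'gcdfeehbchaaagfbb')
  14 → (13, 'gfbb')
  15 → (9, 'haaagfbb')
  16 → (6, 'hbchaaagfbb')

SA = [10, 11, 12, 16, 15, 7, 1, 8, 2, 4, 5, 14, 3, 0, 13, 9, 6]
rank  pair      lcp
   1  s[10:],s[11:]  2  'aa'
   2  s[11:],s[12:]  1  'a'
   3  s[12:],s[16:]  0  ''
   4  s[16:],s[15:]  1  'b'
   5  s[15:],s[7:]  1  'b'
   6  s[7:],s[1:]  0  ''
   7  s[1:],s[8:]  1  'c'
   8  s[8:],s[2:]  0  ''
   9  s[2:],s[4:]  0  ''
  10  s[4:],s[5:]  1  'e'
  11  s[5:],s[14:]  0  ''
  12  s[14:],s[3:]  1  'f'
  13  s[3:],s[0:]  0  ''
  14  s[0:],s[13:]  1  'g'
  15  s[13:],s[9:]  0  ''
  16  s[9:],s[6:]  1  'h'

n(n+1)/2 = 17·18/2 = 153
Σ LCP = 0 + 2 + 1 + 0 + 1 + 1 + 0 + 1 + 0 + 0 + 1 + 0 + 1 + 0 + 1 + 0 + 1 = 10
distinct = 153 − 10 = 143

143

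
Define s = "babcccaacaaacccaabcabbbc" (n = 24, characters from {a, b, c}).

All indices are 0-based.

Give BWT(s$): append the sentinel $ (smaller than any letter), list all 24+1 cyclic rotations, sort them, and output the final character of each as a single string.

ccccacabaa$abbaabaccbccab

rank  rotation                   last
    0  $babcccaacaaacccaabcabbbc  c
    1  aaacccaabcabbbc$babcccaac  c
    2  aabcabbbc$babcccaacaaaccc  c
    3  aacaaacccaabcabbbc$babccc  c
    4  aacccaabcabbbc$babcccaaca  a
    5  abbbc$babcccaacaaacccaabc  c
    6  abcabbbc$babcccaacaaaccca  a
    7  abcccaacaaacccaabcabbbc$b  b
    8  acaaacccaabcabbbc$babccca  a
    9  acccaabcabbbc$babcccaacaa  a
   10  babcccaacaaacccaabcabbbc$  $
   11  bbbc$babcccaacaaacccaabca  a
   12  bbc$babcccaacaaacccaabcab  b
   13  bc$babcccaacaaacccaabcabb  b
   14  bcabbbc$babcccaacaaacccaa  a
   15  bcccaacaaacccaabcabbbc$ba  a
   16  c$babcccaacaaacccaabcabbb  b
   17  caaacccaabcabbbc$babcccaa  a
   18  caabcabbbc$babcccaacaaacc  c
   19  caacaaacccaabcabbbc$babcc  c
   20  cabbbc$babcccaacaaacccaab  b
   21  ccaabcabbbc$babcccaacaaac  c
   22  ccaacaaacccaabcabbbc$babc  c
   23  cccaabcabbbc$babcccaacaaa  a
   24  cccaacaaacccaabcabbbc$bab  b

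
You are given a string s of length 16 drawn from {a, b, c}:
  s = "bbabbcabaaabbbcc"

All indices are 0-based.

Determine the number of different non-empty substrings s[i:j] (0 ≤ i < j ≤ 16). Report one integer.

113

sorted suffixes:
  #0 SA[0]=8  'aaabbbcc'
  #1 SA[1]=9  'aabbbcc'
  #2 SA[2]=6  'abaaabbbcc'
  #3 SA[3]=10  'abbbcc'
  #4 SA[4]=2  'abbcabaaabbbcc'
  #5 SA[5]=7  'baaabbbcc'
  #6 SA[6]=1  'babbcabaaabbbcc'
  #7 SA[7]=0  'bbabbcabaaabbbcc'
  #8 SA[8]=11  'bbbcc'
  #9 SA[9]=3  'bbcabaaabbbcc'
  #10 SA[10]=12  'bbcc'
  #11 SA[11]=4  'bcabaaabbbcc'
  #12 SA[12]=13  'bcc'
  #13 SA[13]=15  'c'
  #14 SA[14]=5  'cabaaabbbcc'
  #15 SA[15]=14  'cc'

SA = [8, 9, 6, 10, 2, 7, 1, 0, 11, 3, 12, 4, 13, 15, 5, 14]
rank  pair      lcp
   1  s[8:],s[9:]  2  'aa'
   2  s[9:],s[6:]  1  'a'
   3  s[6:],s[10:]  2  'ab'
   4  s[10:],s[2:]  3  'abb'
   5  s[2:],s[7:]  0  ''
   6  s[7:],s[1:]  2  'ba'
   7  s[1:],s[0:]  1  'b'
   8  s[0:],s[11:]  2  'bb'
   9  s[11:],s[3:]  2  'bb'
  10  s[3:],s[12:]  3  'bbc'
  11  s[12:],s[4:]  1  'b'
  12  s[4:],s[13:]  2  'bc'
  13  s[13:],s[15:]  0  ''
  14  s[15:],s[5:]  1  'c'
  15  s[5:],s[14:]  1  'c'

n(n+1)/2 = 16·17/2 = 136
Σ LCP = 0 + 2 + 1 + 2 + 3 + 0 + 2 + 1 + 2 + 2 + 3 + 1 + 2 + 0 + 1 + 1 = 23
distinct = 136 − 23 = 113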